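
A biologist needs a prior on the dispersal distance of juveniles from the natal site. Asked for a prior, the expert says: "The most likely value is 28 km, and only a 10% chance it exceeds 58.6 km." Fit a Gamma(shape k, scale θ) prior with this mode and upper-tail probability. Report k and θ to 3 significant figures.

k ≈ 4.52, θ ≈ 7.95

Gamma(k,θ) with k>1 has mode (k−1)θ, so θ = 28/(k−1).
Need P(X < 58.6) = 0.9 with θ tied to k this way. Start at k = 2, θ = 28: P(X<58.6) ≈ 0.619.
Too low — raise k to concentrate. Iterating converges to k ≈ 4.52.
Then θ = 28/(4.52−1) ≈ 7.95.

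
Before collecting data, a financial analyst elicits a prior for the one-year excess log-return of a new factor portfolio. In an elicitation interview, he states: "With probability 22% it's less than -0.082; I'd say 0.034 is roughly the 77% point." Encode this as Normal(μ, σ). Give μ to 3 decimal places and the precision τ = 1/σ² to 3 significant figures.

For Normal(μ,σ), the p-quantile is μ + z_p·σ. Here z_{0.22} = -0.7722, z_{0.77} = 0.7388.
So -0.082 = μ − 0.7722σ and 0.034 = μ + 0.7388σ.
Subtracting: σ = (0.034 − -0.082)/(0.7388 − (-0.7722)) = 0.077.
Then μ = -0.082 − (-0.7722)·0.077 = -0.023.
Precision τ = 1/σ² = 1/0.07677² = 170.

μ = -0.023, τ = 170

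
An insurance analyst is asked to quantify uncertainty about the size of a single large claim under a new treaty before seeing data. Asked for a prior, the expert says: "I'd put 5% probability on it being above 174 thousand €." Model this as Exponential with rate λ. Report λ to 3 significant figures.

λ ≈ 0.0172

P(T > 174.0) = e^(−λ·174.0) = 0.05, so λ = −ln(0.05)/174.0 = 0.0172.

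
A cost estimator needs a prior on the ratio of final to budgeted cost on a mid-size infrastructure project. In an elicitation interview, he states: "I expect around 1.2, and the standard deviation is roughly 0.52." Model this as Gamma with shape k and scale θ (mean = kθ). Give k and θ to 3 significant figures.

For Gamma(k, scale θ): mean = kθ, variance = kθ², so CV = 1/√k.
CV = SD/mean = 0.52/1.2 = 0.4333, hence k = 1/CV² = 5.33.
Then θ = mean/k = 1.2/5.33 = 0.225.

k ≈ 5.33, θ ≈ 0.225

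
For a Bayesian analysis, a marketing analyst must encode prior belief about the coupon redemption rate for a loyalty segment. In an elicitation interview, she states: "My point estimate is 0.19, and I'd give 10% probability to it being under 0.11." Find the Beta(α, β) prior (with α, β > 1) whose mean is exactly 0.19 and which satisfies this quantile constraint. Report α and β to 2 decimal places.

With mean 0.19 fixed, write α = 0.19s, β = 0.81s where s = α+β.
Need P(θ < 0.11) = 0.1 under Beta(0.19s, 0.81s). Normal approximation: (q−m)/√(m(1−m)/s) ≈ z_{0.1} = -1.28, so s ≈ 0.19·0.81·(-1.28)²/(0.11−0.19)² = 39.5.
At s = 39.5: P(θ<0.11) ≈ 0.084. Adjusting to match 0.1 gives s ≈ 34.74.
So α = 0.19·34.74 ≈ 6.60, β = 0.81·34.74 ≈ 28.14.

α ≈ 6.60, β ≈ 28.14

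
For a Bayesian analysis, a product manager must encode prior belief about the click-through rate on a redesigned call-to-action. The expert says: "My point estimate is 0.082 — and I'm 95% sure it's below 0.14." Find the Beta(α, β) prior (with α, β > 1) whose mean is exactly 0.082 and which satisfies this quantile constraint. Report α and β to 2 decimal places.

α ≈ 6.03, β ≈ 67.52

With mean 0.082 fixed, write α = 0.082s, β = 0.918s where s = α+β.
Need P(θ < 0.14) = 0.95 under Beta(0.082s, 0.918s). Normal approximation: (q−m)/√(m(1−m)/s) ≈ z_{0.95} = 1.64, so s ≈ 0.082·0.918·(1.64)²/(0.14−0.082)² = 60.5.
At s = 60.5: P(θ<0.14) ≈ 0.935. Adjusting to match 0.95 gives s ≈ 73.55.
So α = 0.082·73.55 ≈ 6.03, β = 0.918·73.55 ≈ 67.52.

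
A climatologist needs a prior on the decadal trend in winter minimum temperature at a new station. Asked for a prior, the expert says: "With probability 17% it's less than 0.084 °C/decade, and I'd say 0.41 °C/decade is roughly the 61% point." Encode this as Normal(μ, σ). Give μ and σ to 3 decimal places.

The p-quantile of Normal(μ,σ) is μ + z_p·σ, with z_{0.17} = -0.9542 and z_{0.61} = 0.2793.
Eliminate σ: μ = (z₂·x₁ − z₁·x₂)/(z₂ − z₁) = (0.2793·0.084 − (-0.9542)·0.41)/1.233 = 0.336.
Then σ = (x₂ − x₁)/(z₂ − z₁) = (0.41 − 0.084)/1.233 = 0.264.

μ = 0.336, σ = 0.264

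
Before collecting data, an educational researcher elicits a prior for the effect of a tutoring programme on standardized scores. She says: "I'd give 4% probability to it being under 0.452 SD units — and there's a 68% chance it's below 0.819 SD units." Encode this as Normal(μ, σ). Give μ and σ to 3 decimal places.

μ = 0.742, σ = 0.165

The p-quantile of Normal(μ,σ) is μ + z_p·σ, with z_{0.04} = -1.751 and z_{0.68} = 0.4677.
Eliminate σ: μ = (z₂·x₁ − z₁·x₂)/(z₂ − z₁) = (0.4677·0.452 − (-1.751)·0.819)/2.218 = 0.742.
Then σ = (x₂ − x₁)/(z₂ − z₁) = (0.819 − 0.452)/2.218 = 0.165.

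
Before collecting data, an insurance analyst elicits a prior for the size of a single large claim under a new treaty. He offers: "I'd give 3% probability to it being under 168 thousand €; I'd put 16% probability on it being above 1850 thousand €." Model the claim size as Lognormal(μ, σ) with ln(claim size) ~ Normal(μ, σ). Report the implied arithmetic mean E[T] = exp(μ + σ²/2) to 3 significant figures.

E[T] ≈ 1140 thousand €

If T ~ Lognormal(μ,σ) then ln T ~ Normal(μ,σ), so the p-quantile of ln T is μ + z_p·σ.
ln(168) = 5.124 and ln(1850) = 7.523; z_{0.03} = -1.881, z_{0.84} = 0.9945.
σ = (7.523 − 5.124)/(0.9945 − (-1.881)) = 0.834.
μ = 5.124 − (-1.881)·0.834 = 6.693.
E[T] = exp(μ + σ²/2) = exp(6.693 + 0.3481) = 1140 thousand €.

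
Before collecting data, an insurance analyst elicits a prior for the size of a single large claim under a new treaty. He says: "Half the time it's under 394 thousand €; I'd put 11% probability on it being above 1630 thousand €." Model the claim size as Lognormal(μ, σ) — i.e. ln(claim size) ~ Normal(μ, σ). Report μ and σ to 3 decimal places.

If T ~ Lognormal(μ,σ) then ln T ~ Normal(μ,σ), so the p-quantile of ln T is μ + z_p·σ.
ln(394) = 5.976 and ln(1630) = 7.396; z_{0.5} = 0, z_{0.89} = 1.227.
σ = (7.396 − 5.976)/(1.227 − (0)) = 1.158.
μ = 5.976 − (0)·1.158 = 5.976.

μ ≈ 5.976, σ ≈ 1.158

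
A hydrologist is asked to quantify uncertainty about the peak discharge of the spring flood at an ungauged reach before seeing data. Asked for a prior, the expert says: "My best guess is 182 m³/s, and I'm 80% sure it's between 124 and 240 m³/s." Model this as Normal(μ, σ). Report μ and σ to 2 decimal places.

A symmetric 80% interval runs μ ± z·σ with z = 1.282.
Half-width = 58, so σ = 58/1.282 = 45.26.
μ is the stated best guess, 182.00.

μ = 182.00, σ = 45.26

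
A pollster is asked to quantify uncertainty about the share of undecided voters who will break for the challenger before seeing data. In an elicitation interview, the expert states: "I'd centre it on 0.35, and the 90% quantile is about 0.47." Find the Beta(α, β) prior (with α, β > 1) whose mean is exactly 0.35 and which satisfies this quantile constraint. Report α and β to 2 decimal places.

α ≈ 9.32, β ≈ 17.31

With mean 0.35 fixed, write α = 0.35s, β = 0.65s where s = α+β.
Need P(θ < 0.47) = 0.9 under Beta(0.35s, 0.65s). Normal approximation: (q−m)/√(m(1−m)/s) ≈ z_{0.9} = 1.28, so s ≈ 0.35·0.65·(1.28)²/(0.47−0.35)² = 25.9.
At s = 25.9: P(θ<0.47) ≈ 0.897. Adjusting to match 0.9 gives s ≈ 26.62.
So α = 0.35·26.62 ≈ 9.32, β = 0.65·26.62 ≈ 17.31.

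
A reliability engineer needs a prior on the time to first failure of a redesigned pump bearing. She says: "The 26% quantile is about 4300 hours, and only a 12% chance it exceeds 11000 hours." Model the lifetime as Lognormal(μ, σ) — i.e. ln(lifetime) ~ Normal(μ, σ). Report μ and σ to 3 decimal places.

If T ~ Lognormal(μ,σ) then ln T ~ Normal(μ,σ), so the p-quantile of ln T is μ + z_p·σ.
ln(4300) = 8.366 and ln(11000) = 9.306; z_{0.26} = -0.6433, z_{0.88} = 1.175.
σ = (9.306 − 8.366)/(1.175 − (-0.6433)) = 0.517.
μ = 8.366 − (-0.6433)·0.517 = 8.699.

μ ≈ 8.699, σ ≈ 0.517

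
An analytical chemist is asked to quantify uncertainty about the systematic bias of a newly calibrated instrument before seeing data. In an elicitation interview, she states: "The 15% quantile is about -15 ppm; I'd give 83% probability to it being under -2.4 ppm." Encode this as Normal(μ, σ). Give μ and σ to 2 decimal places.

μ = -8.44, σ = 6.33

The p-quantile of Normal(μ,σ) is μ + z_p·σ, with z_{0.15} = -1.036 and z_{0.83} = 0.9542.
Eliminate σ: μ = (z₂·x₁ − z₁·x₂)/(z₂ − z₁) = (0.9542·-15 − (-1.036)·-2.4)/1.991 = -8.44.
Then σ = (x₂ − x₁)/(z₂ − z₁) = (-2.4 − -15)/1.991 = 6.33.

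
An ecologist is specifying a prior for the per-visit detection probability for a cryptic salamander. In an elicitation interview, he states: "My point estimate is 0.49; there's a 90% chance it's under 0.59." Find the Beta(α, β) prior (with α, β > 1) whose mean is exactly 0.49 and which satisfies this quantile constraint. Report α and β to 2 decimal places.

α ≈ 19.99, β ≈ 20.81

With mean 0.49 fixed, write α = 0.49s, β = 0.51s where s = α+β.
Need P(θ < 0.59) = 0.9 under Beta(0.49s, 0.51s). Normal approximation: (q−m)/√(m(1−m)/s) ≈ z_{0.9} = 1.28, so s ≈ 0.49·0.51·(1.28)²/(0.59−0.49)² = 41.0.
At s = 41.0: P(θ<0.59) ≈ 0.901. Adjusting to match 0.9 gives s ≈ 40.80.
So α = 0.49·40.80 ≈ 19.99, β = 0.51·40.80 ≈ 20.81.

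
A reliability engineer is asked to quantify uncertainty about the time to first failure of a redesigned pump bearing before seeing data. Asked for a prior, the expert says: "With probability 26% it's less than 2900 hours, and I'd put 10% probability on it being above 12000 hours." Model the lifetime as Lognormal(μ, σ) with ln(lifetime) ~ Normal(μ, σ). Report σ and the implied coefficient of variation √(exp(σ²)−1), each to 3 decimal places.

If T ~ Lognormal(μ,σ) then ln T ~ Normal(μ,σ), so the p-quantile of ln T is μ + z_p·σ.
ln(2900) = 7.972 and ln(12000) = 9.393; z_{0.26} = -0.6433, z_{0.9} = 1.282.
σ = (9.393 − 7.972)/(1.282 − (-0.6433)) = 0.738.
μ = 7.972 − (-0.6433)·0.738 = 8.447.
CV = √(exp(σ²)−1) = √(exp(0.5444)−1) = 0.851.

σ ≈ 0.738, CV ≈ 0.851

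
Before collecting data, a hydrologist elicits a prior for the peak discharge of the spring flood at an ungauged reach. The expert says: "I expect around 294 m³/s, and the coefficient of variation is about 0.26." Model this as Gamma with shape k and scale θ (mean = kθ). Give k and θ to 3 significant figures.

k ≈ 14.8, θ ≈ 19.9

For Gamma(k, scale θ): mean = kθ, variance = kθ², so CV = 1/√k.
CV = 0.26, hence k = 1/CV² = 14.8.
Then θ = mean/k = 294/14.8 = 19.9.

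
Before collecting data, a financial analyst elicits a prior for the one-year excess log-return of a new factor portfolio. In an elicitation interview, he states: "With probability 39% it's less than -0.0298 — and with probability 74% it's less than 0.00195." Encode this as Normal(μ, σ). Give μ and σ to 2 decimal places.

μ = -0.02, σ = 0.03

For Normal(μ,σ), the p-quantile is μ + z_p·σ. Here z_{0.39} = -0.2793, z_{0.74} = 0.6433.
So -0.0298 = μ − 0.2793σ and 0.00195 = μ + 0.6433σ.
Subtracting: σ = (0.00195 − -0.0298)/(0.6433 − (-0.2793)) = 0.03.
Then μ = -0.0298 − (-0.2793)·0.03 = -0.02.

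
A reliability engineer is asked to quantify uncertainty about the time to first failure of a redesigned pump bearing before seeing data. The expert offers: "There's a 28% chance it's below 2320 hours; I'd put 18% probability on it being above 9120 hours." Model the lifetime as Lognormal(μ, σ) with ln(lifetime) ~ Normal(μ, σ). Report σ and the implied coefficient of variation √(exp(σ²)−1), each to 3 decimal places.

σ ≈ 0.914, CV ≈ 1.142

If T ~ Lognormal(μ,σ) then ln T ~ Normal(μ,σ), so the p-quantile of ln T is μ + z_p·σ.
ln(2320) = 7.749 and ln(9120) = 9.118; z_{0.28} = -0.5828, z_{0.82} = 0.9154.
σ = (9.118 − 7.749)/(0.9154 − (-0.5828)) = 0.914.
μ = 7.749 − (-0.5828)·0.914 = 8.282.
CV = √(exp(σ²)−1) = √(exp(0.8348)−1) = 1.142.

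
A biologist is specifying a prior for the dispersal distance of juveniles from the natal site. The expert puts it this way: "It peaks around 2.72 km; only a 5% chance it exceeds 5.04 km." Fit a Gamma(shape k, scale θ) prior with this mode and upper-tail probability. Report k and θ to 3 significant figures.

Gamma(k,θ) with k>1 has mode (k−1)θ, so θ = 2.72/(k−1).
Need P(X < 5.04) = 0.95 with θ tied to k this way. Start at k = 2, θ = 2.72: P(X<5.04) ≈ 0.553.
Too low — raise k to concentrate. Iterating converges to k ≈ 8.32.
Then θ = 2.72/(8.32−1) ≈ 0.372.

k ≈ 8.32, θ ≈ 0.372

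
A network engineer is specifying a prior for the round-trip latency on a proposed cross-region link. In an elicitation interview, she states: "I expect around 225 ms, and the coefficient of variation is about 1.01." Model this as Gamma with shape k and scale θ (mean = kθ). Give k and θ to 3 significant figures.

k ≈ 0.98, θ ≈ 230

For Gamma(k, scale θ): mean = kθ, variance = kθ², so CV = 1/√k.
CV = 1.01, hence k = 1/CV² = 0.98.
Then θ = mean/k = 225/0.98 = 230.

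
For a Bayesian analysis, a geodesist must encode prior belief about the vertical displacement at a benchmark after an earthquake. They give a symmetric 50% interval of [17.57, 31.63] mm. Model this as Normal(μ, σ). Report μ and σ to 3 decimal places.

μ = 24.600, σ = 10.423

A symmetric 50% interval runs μ ± z·σ with z = 0.6745.
Half-width = 7.03, so σ = 7.03/0.6745 = 10.423.
μ is the interval midpoint, 24.600.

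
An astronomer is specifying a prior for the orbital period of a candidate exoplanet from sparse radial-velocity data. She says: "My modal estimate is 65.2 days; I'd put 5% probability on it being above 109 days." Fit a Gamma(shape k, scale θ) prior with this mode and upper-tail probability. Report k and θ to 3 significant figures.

Gamma(k,θ) with k>1 has mode (k−1)θ, so θ = 65.2/(k−1).
Need P(X < 109) = 0.95 with θ tied to k this way. Start at k = 2, θ = 65.2: P(X<109) ≈ 0.498.
Too low — raise k to concentrate. Iterating converges to k ≈ 11.6.
Then θ = 65.2/(11.6−1) ≈ 6.16.

k ≈ 11.6, θ ≈ 6.16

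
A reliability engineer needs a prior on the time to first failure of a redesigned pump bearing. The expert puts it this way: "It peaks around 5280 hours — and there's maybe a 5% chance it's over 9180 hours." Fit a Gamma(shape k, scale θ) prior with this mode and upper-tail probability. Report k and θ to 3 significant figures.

Gamma(k,θ) with k>1 has mode (k−1)θ, so θ = 5280/(k−1).
Need P(X < 9180) = 0.95 with θ tied to k this way. Start at k = 2, θ = 5280: P(X<9180) ≈ 0.519.
Too low — raise k to concentrate. Iterating converges to k ≈ 10.1.
Then θ = 5280/(10.1−1) ≈ 579.

k ≈ 10.1, θ ≈ 579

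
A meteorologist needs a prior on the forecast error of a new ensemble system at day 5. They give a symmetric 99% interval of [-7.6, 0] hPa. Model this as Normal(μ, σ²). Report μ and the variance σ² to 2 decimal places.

A symmetric 99% interval runs μ ± z·σ with z = 2.576.
Half-width = 3.8, so σ = 3.8/2.576 = 1.475 and σ² = 2.18.
μ is the interval midpoint, -3.80.

μ = -3.80, σ² = 2.18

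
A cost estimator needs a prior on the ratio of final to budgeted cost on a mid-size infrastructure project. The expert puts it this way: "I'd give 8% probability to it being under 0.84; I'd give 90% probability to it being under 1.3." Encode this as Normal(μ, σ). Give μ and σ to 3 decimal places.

For Normal(μ,σ), the p-quantile is μ + z_p·σ. Here z_{0.08} = -1.405, z_{0.9} = 1.282.
So 0.84 = μ − 1.405σ and 1.3 = μ + 1.282σ.
Subtracting: σ = (1.3 − 0.84)/(1.282 − (-1.405)) = 0.171.
Then μ = 0.84 − (-1.405)·0.171 = 1.081.

μ = 1.081, σ = 0.171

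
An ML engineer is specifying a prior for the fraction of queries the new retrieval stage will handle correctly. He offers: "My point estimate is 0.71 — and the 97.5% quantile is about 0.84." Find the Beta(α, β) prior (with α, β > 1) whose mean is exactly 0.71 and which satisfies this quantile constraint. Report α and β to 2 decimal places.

With mean 0.71 fixed, write α = 0.71s, β = 0.29s where s = α+β.
Need P(θ < 0.84) = 0.975 under Beta(0.71s, 0.29s). Normal approximation: (q−m)/√(m(1−m)/s) ≈ z_{0.975} = 1.96, so s ≈ 0.71·0.29·(1.96)²/(0.84−0.71)² = 46.8.
At s = 46.8: P(θ<0.84) ≈ 0.985. Adjusting to match 0.975 gives s ≈ 38.57.
So α = 0.71·38.57 ≈ 27.39, β = 0.29·38.57 ≈ 11.19.

α ≈ 27.39, β ≈ 11.19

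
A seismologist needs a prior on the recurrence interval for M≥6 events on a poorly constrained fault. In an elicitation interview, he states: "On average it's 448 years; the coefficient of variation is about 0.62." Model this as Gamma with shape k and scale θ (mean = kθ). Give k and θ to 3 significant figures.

For Gamma(k, scale θ): mean = kθ, variance = kθ², so CV = 1/√k.
CV = 0.62, hence k = 1/CV² = 2.6.
Then θ = mean/k = 448/2.6 = 172.

k ≈ 2.6, θ ≈ 172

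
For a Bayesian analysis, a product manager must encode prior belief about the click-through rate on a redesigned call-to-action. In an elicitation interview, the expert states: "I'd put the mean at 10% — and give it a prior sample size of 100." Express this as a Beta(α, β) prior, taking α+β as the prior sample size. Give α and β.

α = 10, β = 90

Under the effective-sample-size interpretation, Beta(α, β) has prior mean α/(α+β) and prior sample size α+β.
So α+β = 100 and α/(α+β) = 0.1, giving α = 0.1·100 = 10 and β = 100 − 10 = 90.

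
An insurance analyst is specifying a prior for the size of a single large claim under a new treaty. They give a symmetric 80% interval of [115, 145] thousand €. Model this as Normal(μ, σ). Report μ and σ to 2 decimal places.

μ = 130.00, σ = 11.70

A symmetric 80% interval runs μ ± z·σ with z = 1.282.
Half-width = 15, so σ = 15/1.282 = 11.70.
μ is the interval midpoint, 130.00.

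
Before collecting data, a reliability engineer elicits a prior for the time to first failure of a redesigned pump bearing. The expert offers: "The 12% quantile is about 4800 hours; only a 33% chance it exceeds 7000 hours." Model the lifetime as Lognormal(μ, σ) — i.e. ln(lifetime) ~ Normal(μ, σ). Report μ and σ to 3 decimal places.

μ ≈ 8.751, σ ≈ 0.234

If T ~ Lognormal(μ,σ) then ln T ~ Normal(μ,σ), so the p-quantile of ln T is μ + z_p·σ.
ln(4800) = 8.476 and ln(7000) = 8.854; z_{0.12} = -1.175, z_{0.67} = 0.4399.
σ = (8.854 − 8.476)/(0.4399 − (-1.175)) = 0.234.
μ = 8.476 − (-1.175)·0.234 = 8.751.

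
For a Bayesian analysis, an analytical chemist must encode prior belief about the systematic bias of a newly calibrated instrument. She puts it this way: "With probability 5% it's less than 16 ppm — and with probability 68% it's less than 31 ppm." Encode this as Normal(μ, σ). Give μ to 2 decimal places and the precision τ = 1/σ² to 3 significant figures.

The p-quantile of Normal(μ,σ) is μ + z_p·σ, with z_{0.05} = -1.645 and z_{0.68} = 0.4677.
Eliminate σ: μ = (z₂·x₁ − z₁·x₂)/(z₂ − z₁) = (0.4677·16 − (-1.645)·31)/2.113 = 27.68.
Then σ = (x₂ − x₁)/(z₂ − z₁) = (31 − 16)/2.113 = 7.10.
Precision τ = 1/σ² = 1/7.1² = 0.0198.

μ = 27.68, τ = 0.0198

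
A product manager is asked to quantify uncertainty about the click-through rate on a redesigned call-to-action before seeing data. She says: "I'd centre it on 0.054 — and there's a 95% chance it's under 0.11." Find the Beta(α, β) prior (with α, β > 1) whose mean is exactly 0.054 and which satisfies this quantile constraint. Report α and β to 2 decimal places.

With mean 0.054 fixed, write α = 0.054s, β = 0.946s where s = α+β.
Need P(θ < 0.11) = 0.95 under Beta(0.054s, 0.946s). Normal approximation: (q−m)/√(m(1−m)/s) ≈ z_{0.95} = 1.64, so s ≈ 0.054·0.946·(1.64)²/(0.11−0.054)² = 44.1.
At s = 44.1: P(θ<0.11) ≈ 0.931. Adjusting to match 0.95 gives s ≈ 57.28.
So α = 0.054·57.28 ≈ 3.09, β = 0.946·57.28 ≈ 54.19.

α ≈ 3.09, β ≈ 54.19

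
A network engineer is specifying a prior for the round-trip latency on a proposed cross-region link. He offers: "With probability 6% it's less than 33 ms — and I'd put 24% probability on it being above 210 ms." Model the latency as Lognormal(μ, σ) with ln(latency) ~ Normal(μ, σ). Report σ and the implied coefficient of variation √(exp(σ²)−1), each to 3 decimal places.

σ ≈ 0.818, CV ≈ 0.977

If T ~ Lognormal(μ,σ) then ln T ~ Normal(μ,σ), so the p-quantile of ln T is μ + z_p·σ.
ln(33) = 3.497 and ln(210) = 5.347; z_{0.06} = -1.555, z_{0.76} = 0.7063.
σ = (5.347 − 3.497)/(0.7063 − (-1.555)) = 0.818.
μ = 3.497 − (-1.555)·0.818 = 4.769.
CV = √(exp(σ²)−1) = √(exp(0.6699)−1) = 0.977.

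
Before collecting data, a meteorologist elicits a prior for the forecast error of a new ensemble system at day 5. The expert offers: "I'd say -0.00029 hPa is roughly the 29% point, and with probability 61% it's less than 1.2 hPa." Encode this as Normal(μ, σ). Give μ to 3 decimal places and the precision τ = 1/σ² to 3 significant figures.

μ = 0.797, τ = 0.481

The p-quantile of Normal(μ,σ) is μ + z_p·σ, with z_{0.29} = -0.5534 and z_{0.61} = 0.2793.
Eliminate σ: μ = (z₂·x₁ − z₁·x₂)/(z₂ − z₁) = (0.2793·-0.00029 − (-0.5534)·1.2)/0.8327 = 0.797.
Then σ = (x₂ − x₁)/(z₂ − z₁) = (1.2 − -0.00029)/0.8327 = 1.441.
Precision τ = 1/σ² = 1/1.441² = 0.481.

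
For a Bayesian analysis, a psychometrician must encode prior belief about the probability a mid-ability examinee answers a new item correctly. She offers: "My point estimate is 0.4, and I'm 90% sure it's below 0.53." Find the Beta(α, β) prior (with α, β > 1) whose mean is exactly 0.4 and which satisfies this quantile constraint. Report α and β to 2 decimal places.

With mean 0.4 fixed, write α = 0.4s, β = 0.6s where s = α+β.
Need P(θ < 0.53) = 0.9 under Beta(0.4s, 0.6s). Normal approximation: (q−m)/√(m(1−m)/s) ≈ z_{0.9} = 1.28, so s ≈ 0.4·0.6·(1.28)²/(0.53−0.4)² = 23.3.
At s = 23.3: P(θ<0.53) ≈ 0.899. Adjusting to match 0.9 gives s ≈ 23.64.
So α = 0.4·23.64 ≈ 9.46, β = 0.6·23.64 ≈ 14.18.

α ≈ 9.46, β ≈ 14.18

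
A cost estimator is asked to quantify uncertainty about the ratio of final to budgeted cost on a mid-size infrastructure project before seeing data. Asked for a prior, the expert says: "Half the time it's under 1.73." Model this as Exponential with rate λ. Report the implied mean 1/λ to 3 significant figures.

Exponential median = ln 2 / λ, so λ = ln 2 / 1.73 = 0.401.
Mean = 1/λ = 2.5.

mean ≈ 2.5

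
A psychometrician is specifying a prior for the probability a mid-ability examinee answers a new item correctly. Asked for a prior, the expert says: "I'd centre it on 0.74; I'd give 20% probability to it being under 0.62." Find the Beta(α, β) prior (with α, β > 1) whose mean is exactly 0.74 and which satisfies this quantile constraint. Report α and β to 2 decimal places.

α ≈ 6.25, β ≈ 2.20

With mean 0.74 fixed, write α = 0.74s, β = 0.26s where s = α+β.
Need P(θ < 0.62) = 0.2 under Beta(0.74s, 0.26s). Normal approximation: (q−m)/√(m(1−m)/s) ≈ z_{0.2} = -0.842, so s ≈ 0.74·0.26·(-0.842)²/(0.62−0.74)² = 9.5.
At s = 9.5: P(θ<0.62) ≈ 0.190. Adjusting to match 0.2 gives s ≈ 8.45.
So α = 0.74·8.45 ≈ 6.25, β = 0.26·8.45 ≈ 2.20.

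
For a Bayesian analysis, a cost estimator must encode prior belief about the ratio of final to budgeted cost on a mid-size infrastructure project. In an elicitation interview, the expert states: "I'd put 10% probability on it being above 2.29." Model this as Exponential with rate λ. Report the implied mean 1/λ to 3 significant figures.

mean ≈ 0.995

P(T > 2.29) = e^(−λ·2.29) = 0.1, so λ = −ln(0.1)/2.29 = 1.01.
Mean = 1/λ = 0.995.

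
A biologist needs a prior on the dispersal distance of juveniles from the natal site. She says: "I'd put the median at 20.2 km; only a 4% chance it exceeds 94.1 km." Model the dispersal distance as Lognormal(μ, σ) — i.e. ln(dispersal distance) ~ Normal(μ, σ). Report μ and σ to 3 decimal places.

If T ~ Lognormal(μ,σ) then ln T ~ Normal(μ,σ), so the p-quantile of ln T is μ + z_p·σ.
ln(20.2) = 3.006 and ln(94.1) = 4.544; z_{0.5} = 0, z_{0.96} = 1.751.
σ = (4.544 − 3.006)/(1.751 − (0)) = 0.879.
μ = 3.006 − (0)·0.879 = 3.006.

μ ≈ 3.006, σ ≈ 0.879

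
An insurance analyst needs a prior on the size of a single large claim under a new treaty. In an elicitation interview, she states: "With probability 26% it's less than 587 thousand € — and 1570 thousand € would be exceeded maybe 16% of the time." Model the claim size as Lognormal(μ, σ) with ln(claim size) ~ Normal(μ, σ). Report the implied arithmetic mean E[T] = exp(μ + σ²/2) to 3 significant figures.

E[T] ≈ 1030 thousand €

If T ~ Lognormal(μ,σ) then ln T ~ Normal(μ,σ), so the p-quantile of ln T is μ + z_p·σ.
ln(587) = 6.375 and ln(1570) = 7.359; z_{0.26} = -0.6433, z_{0.84} = 0.9945.
σ = (7.359 − 6.375)/(0.9945 − (-0.6433)) = 0.601.
μ = 6.375 − (-0.6433)·0.601 = 6.761.
E[T] = exp(μ + σ²/2) = exp(6.761 + 0.1804) = 1030 thousand €.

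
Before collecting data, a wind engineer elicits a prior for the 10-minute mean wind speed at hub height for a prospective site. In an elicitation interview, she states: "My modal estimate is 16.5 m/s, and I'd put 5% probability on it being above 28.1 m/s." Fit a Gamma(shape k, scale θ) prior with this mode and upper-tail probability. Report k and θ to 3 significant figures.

Gamma(k,θ) with k>1 has mode (k−1)θ, so θ = 16.5/(k−1).
Need P(X < 28.1) = 0.95 with θ tied to k this way. Start at k = 2, θ = 16.5: P(X<28.1) ≈ 0.508.
Too low — raise k to concentrate. Iterating converges to k ≈ 10.8.
Then θ = 16.5/(10.8−1) ≈ 1.68.

k ≈ 10.8, θ ≈ 1.68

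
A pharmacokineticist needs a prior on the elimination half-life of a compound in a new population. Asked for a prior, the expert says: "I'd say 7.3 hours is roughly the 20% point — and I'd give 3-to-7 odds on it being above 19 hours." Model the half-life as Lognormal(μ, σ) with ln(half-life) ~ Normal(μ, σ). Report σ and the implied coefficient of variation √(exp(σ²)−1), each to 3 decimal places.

If T ~ Lognormal(μ,σ) then ln T ~ Normal(μ,σ), so the p-quantile of ln T is μ + z_p·σ.
ln(7.3) = 1.988 and ln(19) = 2.944; z_{0.2} = -0.8416, z_{0.7} = 0.5244.
σ = (2.944 − 1.988)/(0.5244 − (-0.8416)) = 0.700.
μ = 1.988 − (-0.8416)·0.700 = 2.577.
CV = √(exp(σ²)−1) = √(exp(0.4904)−1) = 0.796.

σ ≈ 0.700, CV ≈ 0.796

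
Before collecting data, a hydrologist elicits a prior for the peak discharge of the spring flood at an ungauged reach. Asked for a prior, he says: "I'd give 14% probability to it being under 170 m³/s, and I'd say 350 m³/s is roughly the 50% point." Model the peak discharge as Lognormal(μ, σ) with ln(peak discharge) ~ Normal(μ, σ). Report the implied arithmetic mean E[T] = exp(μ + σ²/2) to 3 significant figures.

If T ~ Lognormal(μ,σ) then ln T ~ Normal(μ,σ), so the p-quantile of ln T is μ + z_p·σ.
ln(170) = 5.136 and ln(350) = 5.858; z_{0.14} = -1.08, z_{0.5} = 0.
σ = (5.858 − 5.136)/(0 − (-1.08)) = 0.668.
μ = 5.136 − (-1.08)·0.668 = 5.858.
E[T] = exp(μ + σ²/2) = exp(5.858 + 0.2234) = 438 m³/s.

E[T] ≈ 438 m³/s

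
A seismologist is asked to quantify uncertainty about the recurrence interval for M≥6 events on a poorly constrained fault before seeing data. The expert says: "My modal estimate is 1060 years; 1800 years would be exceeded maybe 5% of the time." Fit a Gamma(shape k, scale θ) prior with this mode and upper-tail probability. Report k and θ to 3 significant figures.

k ≈ 11, θ ≈ 106

Gamma(k,θ) with k>1 has mode (k−1)θ, so θ = 1060/(k−1).
Need P(X < 1800) = 0.95 with θ tied to k this way. Start at k = 2, θ = 1060: P(X<1800) ≈ 0.506.
Too low — raise k to concentrate. Iterating converges to k ≈ 11.
Then θ = 1060/(11−1) ≈ 106.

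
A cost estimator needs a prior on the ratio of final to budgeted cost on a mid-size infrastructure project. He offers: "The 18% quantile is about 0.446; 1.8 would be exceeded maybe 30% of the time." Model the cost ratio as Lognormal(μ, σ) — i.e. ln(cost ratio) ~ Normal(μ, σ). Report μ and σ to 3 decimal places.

If T ~ Lognormal(μ,σ) then ln T ~ Normal(μ,σ), so the p-quantile of ln T is μ + z_p·σ.
ln(0.446) = -0.8074 and ln(1.8) = 0.5878; z_{0.18} = -0.9154, z_{0.7} = 0.5244.
σ = (0.5878 − -0.8074)/(0.5244 − (-0.9154)) = 0.969.
μ = -0.8074 − (-0.9154)·0.969 = 0.080.

μ ≈ 0.080, σ ≈ 0.969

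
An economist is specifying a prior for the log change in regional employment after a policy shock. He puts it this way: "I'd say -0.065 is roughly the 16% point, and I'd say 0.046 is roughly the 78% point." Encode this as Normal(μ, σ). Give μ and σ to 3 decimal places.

The p-quantile of Normal(μ,σ) is μ + z_p·σ, with z_{0.16} = -0.9945 and z_{0.78} = 0.7722.
Eliminate σ: μ = (z₂·x₁ − z₁·x₂)/(z₂ − z₁) = (0.7722·-0.065 − (-0.9945)·0.046)/1.767 = -0.003.
Then σ = (x₂ − x₁)/(z₂ − z₁) = (0.046 − -0.065)/1.767 = 0.063.

μ = -0.003, σ = 0.063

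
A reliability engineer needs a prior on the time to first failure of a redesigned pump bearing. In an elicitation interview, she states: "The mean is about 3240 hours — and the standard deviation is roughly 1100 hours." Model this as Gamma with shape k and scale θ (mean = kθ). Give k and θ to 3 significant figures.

k ≈ 8.68, θ ≈ 373

For Gamma(k, scale θ): mean = kθ, variance = kθ², so CV = 1/√k.
CV = SD/mean = 1100/3240 = 0.3395, hence k = 1/CV² = 8.68.
Then θ = mean/k = 3240/8.68 = 373.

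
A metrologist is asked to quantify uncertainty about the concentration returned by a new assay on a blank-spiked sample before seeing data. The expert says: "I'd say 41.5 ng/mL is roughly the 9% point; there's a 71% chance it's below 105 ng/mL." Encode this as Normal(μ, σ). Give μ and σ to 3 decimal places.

The p-quantile of Normal(μ,σ) is μ + z_p·σ, with z_{0.09} = -1.341 and z_{0.71} = 0.5534.
Eliminate σ: μ = (z₂·x₁ − z₁·x₂)/(z₂ − z₁) = (0.5534·41.5 − (-1.341)·105)/1.894 = 86.448.
Then σ = (x₂ − x₁)/(z₂ − z₁) = (105 − 41.5)/1.894 = 33.524.

μ = 86.448, σ = 33.524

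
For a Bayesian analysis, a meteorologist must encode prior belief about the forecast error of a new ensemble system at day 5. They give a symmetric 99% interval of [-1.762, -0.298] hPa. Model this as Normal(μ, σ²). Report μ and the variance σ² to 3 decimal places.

μ = -1.030, σ² = 0.081

A symmetric 99% interval runs μ ± z·σ with z = 2.576.
Half-width = 0.732, so σ = 0.732/2.576 = 0.2842 and σ² = 0.081.
μ is the interval midpoint, -1.030.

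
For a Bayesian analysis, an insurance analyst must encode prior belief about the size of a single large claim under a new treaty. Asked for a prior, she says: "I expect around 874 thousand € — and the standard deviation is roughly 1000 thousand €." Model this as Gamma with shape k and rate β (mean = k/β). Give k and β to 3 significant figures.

For Gamma(k, rate β): mean = k/β, variance = k/β², so CV = 1/√k.
CV = SD/mean = 1000/874 = 1.144, hence k = 1/CV² = 0.764.
Then β = k/mean = 0.764/874 = 0.000874.

k ≈ 0.764, β ≈ 0.000874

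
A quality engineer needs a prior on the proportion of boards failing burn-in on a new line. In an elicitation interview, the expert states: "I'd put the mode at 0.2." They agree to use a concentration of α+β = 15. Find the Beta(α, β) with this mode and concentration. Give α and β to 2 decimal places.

α = 3.60, β = 11.40

For α,β > 1 the Beta mode is (α−1)/(α+β−2). With α+β = 15, the mode is (α−1)/13.
Set (α−1)/13 = 0.2 → α = 1 + 0.2·13 = 3.60.
β = 15 − α = 11.40.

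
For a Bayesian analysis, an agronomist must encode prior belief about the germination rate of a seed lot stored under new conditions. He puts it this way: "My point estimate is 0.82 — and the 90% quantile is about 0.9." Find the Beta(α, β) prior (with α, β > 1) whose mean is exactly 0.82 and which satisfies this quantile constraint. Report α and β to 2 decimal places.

α ≈ 26.97, β ≈ 5.92

With mean 0.82 fixed, write α = 0.82s, β = 0.18s where s = α+β.
Need P(θ < 0.9) = 0.9 under Beta(0.82s, 0.18s). Normal approximation: (q−m)/√(m(1−m)/s) ≈ z_{0.9} = 1.28, so s ≈ 0.82·0.18·(1.28)²/(0.9−0.82)² = 37.9.
At s = 37.9: P(θ<0.9) ≈ 0.918. Adjusting to match 0.9 gives s ≈ 32.89.
So α = 0.82·32.89 ≈ 26.97, β = 0.18·32.89 ≈ 5.92.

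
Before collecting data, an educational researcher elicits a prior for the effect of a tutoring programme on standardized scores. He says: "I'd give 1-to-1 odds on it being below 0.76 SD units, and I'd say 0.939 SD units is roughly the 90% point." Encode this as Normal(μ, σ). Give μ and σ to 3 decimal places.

μ = 0.760, σ = 0.140

The p-quantile of Normal(μ,σ) is μ + z_p·σ, with z_{0.5} = 0 and z_{0.9} = 1.282.
Eliminate σ: μ = (z₂·x₁ − z₁·x₂)/(z₂ − z₁) = (1.282·0.76 − (0)·0.939)/1.282 = 0.760.
Then σ = (x₂ − x₁)/(z₂ − z₁) = (0.939 − 0.76)/1.282 = 0.140.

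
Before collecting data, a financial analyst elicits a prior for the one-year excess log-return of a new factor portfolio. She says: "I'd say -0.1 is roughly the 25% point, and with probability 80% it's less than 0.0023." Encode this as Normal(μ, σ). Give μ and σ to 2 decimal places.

μ = -0.05, σ = 0.07

The p-quantile of Normal(μ,σ) is μ + z_p·σ, with z_{0.25} = -0.6745 and z_{0.8} = 0.8416.
Eliminate σ: μ = (z₂·x₁ − z₁·x₂)/(z₂ − z₁) = (0.8416·-0.1 − (-0.6745)·0.0023)/1.516 = -0.05.
Then σ = (x₂ − x₁)/(z₂ − z₁) = (0.0023 − -0.1)/1.516 = 0.07.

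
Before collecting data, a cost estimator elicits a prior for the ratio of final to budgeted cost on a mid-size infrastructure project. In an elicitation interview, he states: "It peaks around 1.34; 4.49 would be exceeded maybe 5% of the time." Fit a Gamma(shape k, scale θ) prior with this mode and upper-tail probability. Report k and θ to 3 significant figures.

Gamma(k,θ) with k>1 has mode (k−1)θ, so θ = 1.34/(k−1).
Need P(X < 4.49) = 0.95 with θ tied to k this way. Start at k = 2, θ = 1.34: P(X<4.49) ≈ 0.847.
Too low — raise k to concentrate. Iterating converges to k ≈ 2.78.
Then θ = 1.34/(2.78−1) ≈ 0.753.

k ≈ 2.78, θ ≈ 0.753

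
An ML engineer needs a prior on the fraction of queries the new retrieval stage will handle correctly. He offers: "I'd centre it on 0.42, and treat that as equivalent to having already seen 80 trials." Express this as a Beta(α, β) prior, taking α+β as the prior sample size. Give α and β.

Under the effective-sample-size interpretation, Beta(α, β) has prior mean α/(α+β) and prior sample size α+β.
So α+β = 80 and α/(α+β) = 0.42, giving α = 0.42·80 = 33.6 and β = 80 − 33.6 = 46.4.

α = 33.6, β = 46.4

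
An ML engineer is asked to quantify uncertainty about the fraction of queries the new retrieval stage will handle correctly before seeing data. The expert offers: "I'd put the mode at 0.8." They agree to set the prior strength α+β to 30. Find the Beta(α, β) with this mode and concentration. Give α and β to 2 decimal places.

For α,β > 1 the Beta mode is (α−1)/(α+β−2). With α+β = 30, the mode is (α−1)/28.
Set (α−1)/28 = 0.8 → α = 1 + 0.8·28 = 23.40.
β = 30 − α = 6.60.

α = 23.40, β = 6.60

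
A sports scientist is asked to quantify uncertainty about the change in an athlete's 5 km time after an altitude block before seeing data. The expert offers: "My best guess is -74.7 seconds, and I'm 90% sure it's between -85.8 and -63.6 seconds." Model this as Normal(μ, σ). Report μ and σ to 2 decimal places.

A symmetric 90% interval runs μ ± z·σ with z = 1.645.
Half-width = 11.1, so σ = 11.1/1.645 = 6.75.
μ is the stated best guess, -74.70.

μ = -74.70, σ = 6.75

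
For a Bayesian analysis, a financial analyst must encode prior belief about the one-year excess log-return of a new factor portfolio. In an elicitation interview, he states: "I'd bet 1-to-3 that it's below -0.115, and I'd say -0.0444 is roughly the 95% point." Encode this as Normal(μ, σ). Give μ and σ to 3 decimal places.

For Normal(μ,σ), the p-quantile is μ + z_p·σ. Here z_{0.25} = -0.6745, z_{0.95} = 1.645.
So -0.115 = μ − 0.6745σ and -0.0444 = μ + 1.645σ.
Subtracting: σ = (-0.0444 − -0.115)/(1.645 − (-0.6745)) = 0.030.
Then μ = -0.115 − (-0.6745)·0.030 = -0.094.

μ = -0.094, σ = 0.030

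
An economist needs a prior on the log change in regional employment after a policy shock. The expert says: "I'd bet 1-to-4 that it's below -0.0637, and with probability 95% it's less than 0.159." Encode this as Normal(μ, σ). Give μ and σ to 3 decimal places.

μ = 0.012, σ = 0.090

The p-quantile of Normal(μ,σ) is μ + z_p·σ, with z_{0.2} = -0.8416 and z_{0.95} = 1.645.
Eliminate σ: μ = (z₂·x₁ − z₁·x₂)/(z₂ − z₁) = (1.645·-0.0637 − (-0.8416)·0.159)/2.486 = 0.012.
Then σ = (x₂ − x₁)/(z₂ − z₁) = (0.159 − -0.0637)/2.486 = 0.090.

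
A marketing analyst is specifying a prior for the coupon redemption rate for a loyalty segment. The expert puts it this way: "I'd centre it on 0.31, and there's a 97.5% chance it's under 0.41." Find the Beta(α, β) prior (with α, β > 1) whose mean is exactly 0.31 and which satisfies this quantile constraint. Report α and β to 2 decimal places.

With mean 0.31 fixed, write α = 0.31s, β = 0.69s where s = α+β.
Need P(θ < 0.41) = 0.975 under Beta(0.31s, 0.69s). Normal approximation: (q−m)/√(m(1−m)/s) ≈ z_{0.975} = 1.96, so s ≈ 0.31·0.69·(1.96)²/(0.41−0.31)² = 82.2.
At s = 82.2: P(θ<0.41) ≈ 0.971. Adjusting to match 0.975 gives s ≈ 87.79.
So α = 0.31·87.79 ≈ 27.21, β = 0.69·87.79 ≈ 60.57.

α ≈ 27.21, β ≈ 60.57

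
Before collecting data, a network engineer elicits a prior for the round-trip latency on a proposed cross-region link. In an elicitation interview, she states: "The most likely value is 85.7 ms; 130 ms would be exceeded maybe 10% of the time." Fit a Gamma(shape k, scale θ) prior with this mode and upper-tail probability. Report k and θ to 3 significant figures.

k ≈ 11.7, θ ≈ 7.99

Gamma(k,θ) with k>1 has mode (k−1)θ, so θ = 85.7/(k−1).
Need P(X < 130) = 0.9 with θ tied to k this way. Start at k = 2, θ = 85.7: P(X<130) ≈ 0.448.
Too low — raise k to concentrate. Iterating converges to k ≈ 11.7.
Then θ = 85.7/(11.7−1) ≈ 7.99.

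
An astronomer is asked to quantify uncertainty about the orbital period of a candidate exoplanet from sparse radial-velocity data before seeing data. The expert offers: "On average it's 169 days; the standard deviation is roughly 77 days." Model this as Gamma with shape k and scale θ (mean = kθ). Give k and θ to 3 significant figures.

For Gamma(k, scale θ): mean = kθ, variance = kθ², so CV = 1/√k.
CV = SD/mean = 77/169 = 0.4556, hence k = 1/CV² = 4.82.
Then θ = mean/k = 169/4.82 = 35.1.

k ≈ 4.82, θ ≈ 35.1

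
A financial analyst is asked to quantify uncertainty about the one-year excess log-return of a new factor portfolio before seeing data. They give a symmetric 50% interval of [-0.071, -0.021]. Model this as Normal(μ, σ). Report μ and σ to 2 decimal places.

μ = -0.05, σ = 0.04

A symmetric 50% interval runs μ ± z·σ with z = 0.6745.
Half-width = 0.025, so σ = 0.025/0.6745 = 0.04.
μ is the interval midpoint, -0.05.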